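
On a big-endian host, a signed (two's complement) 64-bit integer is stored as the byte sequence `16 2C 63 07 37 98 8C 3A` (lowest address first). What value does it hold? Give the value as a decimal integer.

1597760850458348602

Big-endian stores the most-significant byte at the lowest address.
The bytes are already most-significant first: 0x162C630737988C3A.
0x162C630737988C3A = 1597760850458348602.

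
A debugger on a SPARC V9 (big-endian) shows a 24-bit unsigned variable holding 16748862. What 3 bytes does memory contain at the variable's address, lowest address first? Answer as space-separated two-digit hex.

16748862 in hexadecimal, padded to 24 bits, is 0xFF913E.
Split into bytes (most-significant first): FF 91 3E.
Big-endian: lowest address holds the most-significant byte.
So the memory order matches the most-significant-first order: FF 91 3E.

FF 91 3E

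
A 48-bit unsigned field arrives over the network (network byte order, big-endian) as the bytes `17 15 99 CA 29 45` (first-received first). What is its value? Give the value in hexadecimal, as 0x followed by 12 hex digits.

0x171599CA2945

Big-endian: lowest address holds the most-significant byte.
The bytes are already most-significant first: 0x171599CA2945.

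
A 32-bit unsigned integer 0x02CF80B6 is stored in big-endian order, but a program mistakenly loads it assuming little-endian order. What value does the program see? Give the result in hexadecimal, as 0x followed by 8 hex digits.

Stored big-endian, the bytes at ascending addresses are 02 CF 80 B6.
Read back as little-endian, the first byte is least significant, giving 0xB680CF02.

0xB680CF02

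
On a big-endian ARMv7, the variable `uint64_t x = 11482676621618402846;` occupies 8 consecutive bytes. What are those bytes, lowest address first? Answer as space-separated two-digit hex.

11482676621618402846 in hexadecimal, padded to 64 bits, is 0x9F5AA98CAE3F561E.
Split into bytes (most-significant first): 9F 5A A9 8C AE 3F 56 1E.
In big-endian order the high byte comes first in memory.
So the memory order matches the most-significant-first order: 9F 5A A9 8C AE 3F 56 1E.

9F 5A A9 8C AE 3F 56 1E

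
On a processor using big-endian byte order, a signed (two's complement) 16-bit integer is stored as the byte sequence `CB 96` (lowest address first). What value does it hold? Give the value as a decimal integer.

-13418

In big-endian order the high byte comes first in memory.
The bytes are already most-significant first: 0xCB96.
Top bit is set, so as a signed 16-bit value this is 0xCB96 − 2^16 = -13418.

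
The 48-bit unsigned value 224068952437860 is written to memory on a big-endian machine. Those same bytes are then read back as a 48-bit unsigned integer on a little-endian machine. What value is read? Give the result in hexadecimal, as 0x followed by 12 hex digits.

0x64B4501ECACB

224068952437860 in 48-bit hexadecimal is 0xCBCA1E50B464.
Stored big-endian, the bytes at ascending addresses are CB CA 1E 50 B4 64.
Read back as little-endian, the first byte is least significant, giving 0x64B4501ECACB.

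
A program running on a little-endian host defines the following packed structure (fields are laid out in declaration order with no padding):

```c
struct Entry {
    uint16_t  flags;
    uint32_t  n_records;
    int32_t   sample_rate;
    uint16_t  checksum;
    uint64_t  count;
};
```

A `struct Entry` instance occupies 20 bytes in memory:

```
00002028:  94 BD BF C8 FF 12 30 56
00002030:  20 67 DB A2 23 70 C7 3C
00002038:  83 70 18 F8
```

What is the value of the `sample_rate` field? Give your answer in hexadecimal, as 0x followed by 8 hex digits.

`sample_rate` follows `flags` (2 B), `n_records` (4 B), so it starts at offset 2 + 4 = 6 and occupies 4 bytes.
Bytes at offsets 6..9: 30 56 20 67.
Little-endian: lowest address holds the least-significant byte.
Reassemble most-significant byte first: 67 20 56 30 → 0x67205630.

0x67205630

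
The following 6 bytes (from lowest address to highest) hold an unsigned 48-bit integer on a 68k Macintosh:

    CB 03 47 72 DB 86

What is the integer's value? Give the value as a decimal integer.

223214944050054

In big-endian order the high byte comes first in memory.
The bytes are already most-significant first: 0xCB034772DB86.
0xCB034772DB86 = 223214944050054.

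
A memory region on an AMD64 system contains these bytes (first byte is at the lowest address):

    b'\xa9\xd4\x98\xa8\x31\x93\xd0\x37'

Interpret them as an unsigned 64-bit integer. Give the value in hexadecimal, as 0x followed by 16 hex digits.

0x37D09331A898D4A9

Little-endian: lowest address holds the least-significant byte.
Reassemble most-significant byte first: 37 D0 93 31 A8 98 D4 A9 → 0x37D09331A898D4A9.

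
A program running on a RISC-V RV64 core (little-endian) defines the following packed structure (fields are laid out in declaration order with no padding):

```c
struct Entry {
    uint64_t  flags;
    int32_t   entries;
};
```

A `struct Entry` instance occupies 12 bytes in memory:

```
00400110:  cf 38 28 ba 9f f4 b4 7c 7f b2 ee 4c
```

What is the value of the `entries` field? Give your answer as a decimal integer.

1290711679

`entries` follows `flags` (8 bytes), so it starts at byte offset 8 and occupies 4 bytes.
Bytes at offsets 8..11: 7F B2 EE 4C.
In little-endian order the low byte comes first in memory.
Reassemble most-significant byte first: 4C EE B2 7F → 0x4CEEB27F.
0x4CEEB27F = 1290711679.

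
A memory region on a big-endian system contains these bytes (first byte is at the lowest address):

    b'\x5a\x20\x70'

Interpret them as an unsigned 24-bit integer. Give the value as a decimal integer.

5906544

In big-endian order the high byte comes first in memory.
The bytes are already most-significant first: 0x5A2070.
0x5A2070 = 5906544.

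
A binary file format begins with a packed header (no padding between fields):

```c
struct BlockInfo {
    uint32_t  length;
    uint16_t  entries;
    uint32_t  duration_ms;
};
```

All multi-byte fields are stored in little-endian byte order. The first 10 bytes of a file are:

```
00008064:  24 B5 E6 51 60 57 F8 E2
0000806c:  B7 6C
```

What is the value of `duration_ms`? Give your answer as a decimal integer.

`duration_ms` follows `length` (4 B), `entries` (2 B), so it starts at offset 4 + 2 = 6 and occupies 4 bytes.
Bytes at offsets 6..9: F8 E2 B7 6C.
In little-endian order the low byte comes first in memory.
Reassemble most-significant byte first: 6C B7 E2 F8 → 0x6CB7E2F8.
0x6CB7E2F8 = 1823990520.

1823990520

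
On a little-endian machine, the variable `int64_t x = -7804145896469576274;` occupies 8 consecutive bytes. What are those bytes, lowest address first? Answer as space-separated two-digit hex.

AE C5 9B C1 A7 1A B2 93

Two's complement of -7804145896469576274 in 64 bits: 7804145896469576274 = 0x6C4DE5583E643A52; invert → 0x93B21AA7C19BC5AD; add 1 → 0x93B21AA7C19BC5AE.
Split into bytes (most-significant first): 93 B2 1A A7 C1 9B C5 AE.
Little-endian stores the least-significant byte at the lowest address.
So at ascending addresses the bytes are AE C5 9B C1 A7 1A B2 93.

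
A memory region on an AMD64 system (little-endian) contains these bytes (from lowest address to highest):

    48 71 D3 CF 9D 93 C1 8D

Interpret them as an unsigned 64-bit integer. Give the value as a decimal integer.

In little-endian order the low byte comes first in memory.
Reassemble most-significant byte first: 8D C1 93 9D CF D3 71 48 → 0x8DC1939DCFD37148.
0x8DC1939DCFD37148 = 10214607735858884936.

10214607735858884936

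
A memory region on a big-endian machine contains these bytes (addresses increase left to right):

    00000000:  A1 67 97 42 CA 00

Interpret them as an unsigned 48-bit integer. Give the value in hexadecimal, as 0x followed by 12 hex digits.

0xA1679742CA00

Big-endian stores the most-significant byte at the lowest address.
The bytes are already most-significant first: 0xA1679742CA00.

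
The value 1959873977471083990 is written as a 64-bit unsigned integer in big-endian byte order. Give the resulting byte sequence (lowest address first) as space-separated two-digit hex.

1B 32 DE FF A7 B2 25 D6

1959873977471083990 in hexadecimal, padded to 64 bits, is 0x1B32DEFFA7B225D6.
Split into bytes (most-significant first): 1B 32 DE FF A7 B2 25 D6.
In big-endian order the high byte comes first in memory.
So the memory order matches the most-significant-first order: 1B 32 DE FF A7 B2 25 D6.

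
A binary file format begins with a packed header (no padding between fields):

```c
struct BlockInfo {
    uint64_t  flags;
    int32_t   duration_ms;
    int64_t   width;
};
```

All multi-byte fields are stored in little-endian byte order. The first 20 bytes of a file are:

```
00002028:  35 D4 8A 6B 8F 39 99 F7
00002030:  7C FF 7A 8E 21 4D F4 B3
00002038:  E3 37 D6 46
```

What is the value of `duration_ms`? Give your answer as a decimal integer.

`duration_ms` follows `flags` (8 bytes), so it starts at byte offset 8 and occupies 4 bytes.
Bytes at offsets 8..11: 7C FF 7A 8E.
Little-endian stores the least-significant byte at the lowest address.
Reassemble most-significant byte first: 8E 7A FF 7C → 0x8E7AFF7C.
Top bit is set, so as a signed 32-bit value this is 0x8E7AFF7C − 2^32 = -1904541828.

-1904541828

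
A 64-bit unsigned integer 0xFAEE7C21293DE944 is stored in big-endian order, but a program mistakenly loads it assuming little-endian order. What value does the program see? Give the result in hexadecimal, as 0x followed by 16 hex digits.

Stored big-endian, the bytes at ascending addresses are FA EE 7C 21 29 3D E9 44.
Read back as little-endian, the first byte is least significant, giving 0x44E93D29217CEEFA.

0x44E93D29217CEEFA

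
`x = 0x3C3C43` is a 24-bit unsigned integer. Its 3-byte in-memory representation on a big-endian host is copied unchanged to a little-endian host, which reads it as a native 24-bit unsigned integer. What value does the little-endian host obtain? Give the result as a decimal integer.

Stored big-endian, the bytes at ascending addresses are 3C 3C 43.
Read back as little-endian, the first byte is least significant, giving 0x433C3C.
0x433C3C = 4406332.

4406332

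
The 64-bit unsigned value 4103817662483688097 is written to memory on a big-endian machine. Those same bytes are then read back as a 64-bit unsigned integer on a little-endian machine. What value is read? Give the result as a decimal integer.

4103817662483688097 in 64-bit hexadecimal is 0x38F3B06BCB506AA1.
Stored big-endian, the bytes at ascending addresses are 38 F3 B0 6B CB 50 6A A1.
Read back as little-endian, the first byte is least significant, giving 0xA16A50CB6BB0F338.
0xA16A50CB6BB0F338 = 11631197822253069112.

11631197822253069112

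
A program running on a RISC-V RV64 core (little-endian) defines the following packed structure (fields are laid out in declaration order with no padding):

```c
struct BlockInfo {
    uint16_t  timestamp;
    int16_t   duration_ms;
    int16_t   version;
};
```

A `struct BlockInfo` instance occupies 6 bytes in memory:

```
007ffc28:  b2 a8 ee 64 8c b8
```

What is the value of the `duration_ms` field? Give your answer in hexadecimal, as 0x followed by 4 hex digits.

0x64EE

`duration_ms` follows `timestamp` (2 bytes), so it starts at byte offset 2 and occupies 2 bytes.
Bytes at offsets 2..3: EE 64.
In little-endian order the low byte comes first in memory.
Reassemble most-significant byte first: 64 EE → 0x64EE.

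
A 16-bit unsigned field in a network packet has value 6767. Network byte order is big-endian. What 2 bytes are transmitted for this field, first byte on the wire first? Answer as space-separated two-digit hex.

1A 6F

6767 in hexadecimal, padded to 16 bits, is 0x1A6F.
Split into bytes (most-significant first): 1A 6F.
Big-endian: lowest address holds the most-significant byte.
So the memory order matches the most-significant-first order: 1A 6F.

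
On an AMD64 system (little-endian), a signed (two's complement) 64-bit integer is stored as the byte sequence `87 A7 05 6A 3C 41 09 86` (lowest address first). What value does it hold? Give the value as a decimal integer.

-8788421470104213625

In little-endian order the low byte comes first in memory.
Reassemble most-significant byte first: 86 09 41 3C 6A 05 A7 87 → 0x8609413C6A05A787.
Top bit is set, so as a signed 64-bit value this is 0x8609413C6A05A787 − 2^64 = -8788421470104213625.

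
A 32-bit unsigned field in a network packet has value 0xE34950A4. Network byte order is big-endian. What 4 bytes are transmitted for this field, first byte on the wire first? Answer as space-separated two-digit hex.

Split into bytes (most-significant first): E3 49 50 A4.
Big-endian stores the most-significant byte at the lowest address.
So the memory order matches the most-significant-first order: E3 49 50 A4.

E3 49 50 A4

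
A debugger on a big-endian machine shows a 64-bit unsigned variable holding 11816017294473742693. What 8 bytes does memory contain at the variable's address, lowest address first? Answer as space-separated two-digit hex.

11816017294473742693 in hexadecimal, padded to 64 bits, is 0xA3FAED2018FAC965.
Split into bytes (most-significant first): A3 FA ED 20 18 FA C9 65.
In big-endian order the high byte comes first in memory.
So the memory order matches the most-significant-first order: A3 FA ED 20 18 FA C9 65.

A3 FA ED 20 18 FA C9 65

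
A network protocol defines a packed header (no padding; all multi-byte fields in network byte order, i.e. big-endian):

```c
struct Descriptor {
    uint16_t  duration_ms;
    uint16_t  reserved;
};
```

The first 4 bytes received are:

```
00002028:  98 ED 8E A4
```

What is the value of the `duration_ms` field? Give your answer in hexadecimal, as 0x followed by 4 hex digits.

`duration_ms` is the first field, at byte offset 0, occupying 2 bytes.
Bytes at offsets 0..1: 98 ED.
Big-endian: lowest address holds the most-significant byte.
The bytes are already most-significant first: 0x98ED.

0x98ED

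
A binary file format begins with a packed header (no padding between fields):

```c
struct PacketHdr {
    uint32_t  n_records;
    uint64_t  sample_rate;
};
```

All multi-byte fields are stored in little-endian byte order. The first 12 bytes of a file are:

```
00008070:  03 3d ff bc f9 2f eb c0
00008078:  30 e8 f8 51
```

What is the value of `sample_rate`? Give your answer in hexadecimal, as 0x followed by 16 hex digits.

0x51F8E830C0EB2FF9

`sample_rate` follows `n_records` (4 bytes), so it starts at byte offset 4 and occupies 8 bytes.
Bytes at offsets 4..11: F9 2F EB C0 30 E8 F8 51.
Little-endian: lowest address holds the least-significant byte.
Reassemble most-significant byte first: 51 F8 E8 30 C0 EB 2F F9 → 0x51F8E830C0EB2FF9.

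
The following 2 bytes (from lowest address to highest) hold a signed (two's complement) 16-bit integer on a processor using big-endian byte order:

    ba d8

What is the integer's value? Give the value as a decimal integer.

In big-endian order the high byte comes first in memory.
The bytes are already most-significant first: 0xBAD8.
Top bit is set, so as a signed 16-bit value this is 0xBAD8 − 2^16 = -17704.

-17704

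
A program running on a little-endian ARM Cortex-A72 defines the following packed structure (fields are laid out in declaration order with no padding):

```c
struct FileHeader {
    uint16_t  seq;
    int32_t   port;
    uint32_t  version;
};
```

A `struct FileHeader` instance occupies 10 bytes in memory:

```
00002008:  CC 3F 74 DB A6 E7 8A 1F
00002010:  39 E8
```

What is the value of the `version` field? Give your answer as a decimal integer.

3896057738

`version` follows `seq` (2 B), `port` (4 B), so it starts at offset 2 + 4 = 6 and occupies 4 bytes.
Bytes at offsets 6..9: 8A 1F 39 E8.
In little-endian order the low byte comes first in memory.
Reassemble most-significant byte first: E8 39 1F 8A → 0xE8391F8A.
0xE8391F8A = 3896057738.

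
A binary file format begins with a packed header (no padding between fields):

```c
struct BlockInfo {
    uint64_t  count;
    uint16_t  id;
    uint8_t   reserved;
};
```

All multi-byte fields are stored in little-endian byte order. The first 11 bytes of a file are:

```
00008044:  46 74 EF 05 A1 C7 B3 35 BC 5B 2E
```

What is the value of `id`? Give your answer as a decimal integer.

`id` follows `count` (8 bytes), so it starts at byte offset 8 and occupies 2 bytes.
Bytes at offsets 8..9: BC 5B.
In little-endian order the low byte comes first in memory.
Reassemble most-significant byte first: 5B BC → 0x5BBC.
0x5BBC = 23484.

23484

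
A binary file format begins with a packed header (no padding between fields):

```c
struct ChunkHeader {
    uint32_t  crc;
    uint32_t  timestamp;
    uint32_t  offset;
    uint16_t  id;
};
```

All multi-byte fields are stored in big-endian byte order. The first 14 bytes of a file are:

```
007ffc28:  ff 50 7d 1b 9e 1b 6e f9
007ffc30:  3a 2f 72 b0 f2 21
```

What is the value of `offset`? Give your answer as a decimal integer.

976188080

`offset` follows `crc` (4 B), `timestamp` (4 B), so it starts at offset 4 + 4 = 8 and occupies 4 bytes.
Bytes at offsets 8..11: 3A 2F 72 B0.
Big-endian: lowest address holds the most-significant byte.
The bytes are already most-significant first: 0x3A2F72B0.
0x3A2F72B0 = 976188080.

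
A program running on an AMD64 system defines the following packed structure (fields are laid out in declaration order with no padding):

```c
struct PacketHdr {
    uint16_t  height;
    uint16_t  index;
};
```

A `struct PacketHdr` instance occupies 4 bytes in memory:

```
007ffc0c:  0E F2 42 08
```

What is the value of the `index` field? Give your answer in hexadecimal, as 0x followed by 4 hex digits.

0x0842

`index` follows `height` (2 bytes), so it starts at byte offset 2 and occupies 2 bytes.
Bytes at offsets 2..3: 42 08.
Little-endian: lowest address holds the least-significant byte.
Reassemble most-significant byte first: 08 42 → 0x0842.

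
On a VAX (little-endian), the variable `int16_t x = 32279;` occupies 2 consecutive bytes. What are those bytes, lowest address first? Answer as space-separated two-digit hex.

32279 in hexadecimal, padded to 16 bits, is 0x7E17.
Split into bytes (most-significant first): 7E 17.
Little-endian: lowest address holds the least-significant byte.
So at ascending addresses the bytes are 17 7E.

17 7E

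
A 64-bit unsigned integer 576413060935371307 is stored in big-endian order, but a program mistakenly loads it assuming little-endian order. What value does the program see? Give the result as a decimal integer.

576413060935371307 in 64-bit hexadecimal is 0x07FFD49FFCF2CA2B.
Stored big-endian, the bytes at ascending addresses are 07 FF D4 9F FC F2 CA 2B.
Read back as little-endian, the first byte is least significant, giving 0x2BCAF2FC9FD4FF07.
0x2BCAF2FC9FD4FF07 = 3155601655753670407.

3155601655753670407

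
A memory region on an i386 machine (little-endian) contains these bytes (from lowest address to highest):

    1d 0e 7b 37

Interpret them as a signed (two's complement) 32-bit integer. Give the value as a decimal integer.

930811421

Little-endian: lowest address holds the least-significant byte.
Reassemble most-significant byte first: 37 7B 0E 1D → 0x377B0E1D.
0x377B0E1D = 930811421.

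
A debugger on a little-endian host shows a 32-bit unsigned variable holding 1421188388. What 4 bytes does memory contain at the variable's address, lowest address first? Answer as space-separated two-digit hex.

24 9D B5 54

1421188388 in hexadecimal, padded to 32 bits, is 0x54B59D24.
Split into bytes (most-significant first): 54 B5 9D 24.
In little-endian order the low byte comes first in memory.
So at ascending addresses the bytes are 24 9D B5 54.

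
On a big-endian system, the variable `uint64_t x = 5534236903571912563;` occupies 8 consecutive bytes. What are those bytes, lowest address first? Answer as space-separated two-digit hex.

5534236903571912563 in hexadecimal, padded to 64 bits, is 0x4CCD8F246442F773.
Split into bytes (most-significant first): 4C CD 8F 24 64 42 F7 73.
Big-endian: lowest address holds the most-significant byte.
So the memory order matches the most-significant-first order: 4C CD 8F 24 64 42 F7 73.

4C CD 8F 24 64 42 F7 73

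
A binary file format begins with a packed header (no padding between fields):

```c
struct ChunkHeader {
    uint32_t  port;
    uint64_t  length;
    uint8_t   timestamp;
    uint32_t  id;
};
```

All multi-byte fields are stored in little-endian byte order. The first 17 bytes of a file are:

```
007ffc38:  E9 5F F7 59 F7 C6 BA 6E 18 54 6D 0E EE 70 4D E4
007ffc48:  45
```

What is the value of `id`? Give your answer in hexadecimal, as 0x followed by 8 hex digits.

`id` follows `port` (4 B), `length` (8 B), `timestamp` (1 B), so it starts at offset 4 + 8 + 1 = 13 and occupies 4 bytes.
Bytes at offsets 13..16: 70 4D E4 45.
In little-endian order the low byte comes first in memory.
Reassemble most-significant byte first: 45 E4 4D 70 → 0x45E44D70.

0x45E44D70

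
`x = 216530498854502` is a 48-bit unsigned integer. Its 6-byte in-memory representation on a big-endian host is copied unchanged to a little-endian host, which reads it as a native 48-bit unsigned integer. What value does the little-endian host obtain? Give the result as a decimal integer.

216530498854502 in 48-bit hexadecimal is 0xC4EEEF779E66.
Stored big-endian, the bytes at ascending addresses are C4 EE EF 77 9E 66.
Read back as little-endian, the first byte is least significant, giving 0x669E77EFEEC4.
0x669E77EFEEC4 = 112830803078852.

112830803078852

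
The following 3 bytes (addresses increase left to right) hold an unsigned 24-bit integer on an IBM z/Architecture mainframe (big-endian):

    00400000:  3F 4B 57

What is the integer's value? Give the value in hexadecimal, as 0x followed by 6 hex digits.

0x3F4B57

Big-endian: lowest address holds the most-significant byte.
The bytes are already most-significant first: 0x3F4B57.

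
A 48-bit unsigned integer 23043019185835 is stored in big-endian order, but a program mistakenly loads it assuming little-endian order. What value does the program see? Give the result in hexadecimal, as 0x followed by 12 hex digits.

0xAB1EF91EF514

23043019185835 in 48-bit hexadecimal is 0x14F51EF91EAB.
Stored big-endian, the bytes at ascending addresses are 14 F5 1E F9 1E AB.
Read back as little-endian, the first byte is least significant, giving 0xAB1EF91EF514.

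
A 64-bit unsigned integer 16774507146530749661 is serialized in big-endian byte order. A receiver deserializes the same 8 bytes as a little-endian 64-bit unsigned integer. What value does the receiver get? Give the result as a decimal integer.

16774507146530749661 in 64-bit hexadecimal is 0xE8CB055FE7377CDD.
Stored big-endian, the bytes at ascending addresses are E8 CB 05 5F E7 37 7C DD.
Read back as little-endian, the first byte is least significant, giving 0xDD7C37E75F05CBE8.
0xDD7C37E75F05CBE8 = 15959692646365383656.

15959692646365383656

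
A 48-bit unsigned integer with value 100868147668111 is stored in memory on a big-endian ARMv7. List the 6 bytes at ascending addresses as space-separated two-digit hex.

5B BD 32 1C 64 8F

100868147668111 in hexadecimal, padded to 48 bits, is 0x5BBD321C648F.
Split into bytes (most-significant first): 5B BD 32 1C 64 8F.
Big-endian: lowest address holds the most-significant byte.
So the memory order matches the most-significant-first order: 5B BD 32 1C 64 8F.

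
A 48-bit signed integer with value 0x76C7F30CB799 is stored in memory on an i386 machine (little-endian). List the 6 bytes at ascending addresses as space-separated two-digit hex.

99 B7 0C F3 C7 76

Split into bytes (most-significant first): 76 C7 F3 0C B7 99.
Little-endian stores the least-significant byte at the lowest address.
So at ascending addresses the bytes are 99 B7 0C F3 C7 76.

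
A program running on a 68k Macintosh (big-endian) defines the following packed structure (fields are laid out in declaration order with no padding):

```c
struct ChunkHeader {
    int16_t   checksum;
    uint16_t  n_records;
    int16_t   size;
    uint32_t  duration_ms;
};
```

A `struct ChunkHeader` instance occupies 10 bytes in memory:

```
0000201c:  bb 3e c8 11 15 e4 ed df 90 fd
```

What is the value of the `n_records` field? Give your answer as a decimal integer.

51217

`n_records` follows `checksum` (2 bytes), so it starts at byte offset 2 and occupies 2 bytes.
Bytes at offsets 2..3: C8 11.
Big-endian: lowest address holds the most-significant byte.
The bytes are already most-significant first: 0xC811.
0xC811 = 51217.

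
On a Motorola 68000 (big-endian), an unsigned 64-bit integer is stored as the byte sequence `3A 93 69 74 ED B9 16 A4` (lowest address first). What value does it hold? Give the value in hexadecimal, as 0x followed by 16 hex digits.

0x3A936974EDB916A4

Big-endian stores the most-significant byte at the lowest address.
The bytes are already most-significant first: 0x3A936974EDB916A4.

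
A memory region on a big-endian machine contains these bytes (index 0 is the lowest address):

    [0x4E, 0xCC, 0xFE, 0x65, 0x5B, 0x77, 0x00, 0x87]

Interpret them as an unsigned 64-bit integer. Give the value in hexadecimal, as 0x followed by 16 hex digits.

Big-endian stores the most-significant byte at the lowest address.
The bytes are already most-significant first: 0x4ECCFE655B770087.

0x4ECCFE655B770087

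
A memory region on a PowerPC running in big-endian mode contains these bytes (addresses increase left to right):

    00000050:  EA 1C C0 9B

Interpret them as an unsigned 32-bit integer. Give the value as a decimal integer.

3927752859

Big-endian stores the most-significant byte at the lowest address.
The bytes are already most-significant first: 0xEA1CC09B.
0xEA1CC09B = 3927752859.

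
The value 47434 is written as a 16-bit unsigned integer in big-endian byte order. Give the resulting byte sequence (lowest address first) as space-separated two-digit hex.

B9 4A

47434 in hexadecimal, padded to 16 bits, is 0xB94A.
Split into bytes (most-significant first): B9 4A.
Big-endian: lowest address holds the most-significant byte.
So the memory order matches the most-significant-first order: B9 4A.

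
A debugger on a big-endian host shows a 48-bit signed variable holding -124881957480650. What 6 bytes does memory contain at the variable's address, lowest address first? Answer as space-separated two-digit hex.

8E 6B A7 49 17 36

Two's complement of -124881957480650 in 48 bits: 124881957480650 = 0x719458B6E8CA; invert → 0x8E6BA7491735; add 1 → 0x8E6BA7491736.
Split into bytes (most-significant first): 8E 6B A7 49 17 36.
In big-endian order the high byte comes first in memory.
So the memory order matches the most-significant-first order: 8E 6B A7 49 17 36.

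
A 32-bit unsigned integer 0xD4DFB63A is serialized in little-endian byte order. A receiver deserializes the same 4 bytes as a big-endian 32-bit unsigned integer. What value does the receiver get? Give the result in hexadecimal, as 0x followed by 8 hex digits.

0x3AB6DFD4

Stored little-endian, the bytes at ascending addresses are 3A B6 DF D4.
Read back as big-endian, the last byte is least significant, giving 0x3AB6DFD4.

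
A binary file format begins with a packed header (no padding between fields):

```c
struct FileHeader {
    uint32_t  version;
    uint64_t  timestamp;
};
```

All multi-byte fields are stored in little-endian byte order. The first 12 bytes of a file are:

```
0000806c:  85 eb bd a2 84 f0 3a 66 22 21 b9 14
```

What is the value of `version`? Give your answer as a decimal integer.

`version` is the first field, at byte offset 0, occupying 4 bytes.
Bytes at offsets 0..3: 85 EB BD A2.
In little-endian order the low byte comes first in memory.
Reassemble most-significant byte first: A2 BD EB 85 → 0xA2BDEB85.
0xA2BDEB85 = 2730355589.

2730355589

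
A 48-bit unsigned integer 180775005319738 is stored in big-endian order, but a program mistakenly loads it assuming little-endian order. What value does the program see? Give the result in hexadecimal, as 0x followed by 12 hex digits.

180775005319738 in 48-bit hexadecimal is 0xA469F5F9F23A.
Stored big-endian, the bytes at ascending addresses are A4 69 F5 F9 F2 3A.
Read back as little-endian, the first byte is least significant, giving 0x3AF2F9F569A4.

0x3AF2F9F569A4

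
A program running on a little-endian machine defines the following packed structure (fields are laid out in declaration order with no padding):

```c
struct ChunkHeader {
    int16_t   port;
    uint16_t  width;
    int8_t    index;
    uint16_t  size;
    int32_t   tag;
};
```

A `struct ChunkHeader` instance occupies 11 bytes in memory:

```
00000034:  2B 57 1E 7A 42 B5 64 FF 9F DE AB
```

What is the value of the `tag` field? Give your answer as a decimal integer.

-1411473409

`tag` follows `port` (2 B), `width` (2 B), `index` (1 B), `size` (2 B), so it starts at offset 2 + 2 + 1 + 2 = 7 and occupies 4 bytes.
Bytes at offsets 7..10: FF 9F DE AB.
In little-endian order the low byte comes first in memory.
Reassemble most-significant byte first: AB DE 9F FF → 0xABDE9FFF.
Top bit is set, so as a signed 32-bit value this is 0xABDE9FFF − 2^32 = -1411473409.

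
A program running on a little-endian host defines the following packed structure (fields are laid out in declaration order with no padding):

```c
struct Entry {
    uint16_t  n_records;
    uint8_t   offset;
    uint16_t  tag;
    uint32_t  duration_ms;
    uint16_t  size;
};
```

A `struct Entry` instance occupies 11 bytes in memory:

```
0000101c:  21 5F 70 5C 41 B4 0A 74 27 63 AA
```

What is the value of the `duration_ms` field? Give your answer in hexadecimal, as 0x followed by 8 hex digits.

0x27740AB4

`duration_ms` follows `n_records` (2 B), `offset` (1 B), `tag` (2 B), so it starts at offset 2 + 1 + 2 = 5 and occupies 4 bytes.
Bytes at offsets 5..8: B4 0A 74 27.
Little-endian: lowest address holds the least-significant byte.
Reassemble most-significant byte first: 27 74 0A B4 → 0x27740AB4.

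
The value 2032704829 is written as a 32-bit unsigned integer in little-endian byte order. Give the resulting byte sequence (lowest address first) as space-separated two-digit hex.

2032704829 in hexadecimal, padded to 32 bits, is 0x79289D3D.
Split into bytes (most-significant first): 79 28 9D 3D.
Little-endian stores the least-significant byte at the lowest address.
So at ascending addresses the bytes are 3D 9D 28 79.

3D 9D 28 79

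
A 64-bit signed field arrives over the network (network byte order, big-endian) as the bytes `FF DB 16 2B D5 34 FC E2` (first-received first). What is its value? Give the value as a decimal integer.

In big-endian order the high byte comes first in memory.
The bytes are already most-significant first: 0xFFDB162BD534FCE2.
Top bit is set, so as a signed 64-bit value this is 0xFFDB162BD534FCE2 − 2^64 = -10390196621869854.

-10390196621869854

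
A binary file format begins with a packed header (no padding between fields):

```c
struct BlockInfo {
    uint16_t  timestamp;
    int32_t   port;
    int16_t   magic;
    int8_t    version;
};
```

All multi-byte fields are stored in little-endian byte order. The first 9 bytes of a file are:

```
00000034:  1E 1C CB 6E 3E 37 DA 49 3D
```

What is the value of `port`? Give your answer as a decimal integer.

`port` follows `timestamp` (2 bytes), so it starts at byte offset 2 and occupies 4 bytes.
Bytes at offsets 2..5: CB 6E 3E 37.
Little-endian stores the least-significant byte at the lowest address.
Reassemble most-significant byte first: 37 3E 6E CB → 0x373E6ECB.
0x373E6ECB = 926838475.

926838475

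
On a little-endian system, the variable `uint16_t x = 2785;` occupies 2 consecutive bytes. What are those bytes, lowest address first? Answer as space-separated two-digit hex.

2785 in hexadecimal, padded to 16 bits, is 0x0AE1.
Split into bytes (most-significant first): 0A E1.
Little-endian stores the least-significant byte at the lowest address.
So at ascending addresses the bytes are E1 0A.

E1 0A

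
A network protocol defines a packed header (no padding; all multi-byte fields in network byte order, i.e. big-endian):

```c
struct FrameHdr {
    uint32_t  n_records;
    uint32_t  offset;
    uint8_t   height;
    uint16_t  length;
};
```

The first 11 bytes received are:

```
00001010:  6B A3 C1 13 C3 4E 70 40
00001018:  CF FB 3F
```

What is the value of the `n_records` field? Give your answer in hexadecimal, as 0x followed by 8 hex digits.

0x6BA3C113

`n_records` is the first field, at byte offset 0, occupying 4 bytes.
Bytes at offsets 0..3: 6B A3 C1 13.
Big-endian stores the most-significant byte at the lowest address.
The bytes are already most-significant first: 0x6BA3C113.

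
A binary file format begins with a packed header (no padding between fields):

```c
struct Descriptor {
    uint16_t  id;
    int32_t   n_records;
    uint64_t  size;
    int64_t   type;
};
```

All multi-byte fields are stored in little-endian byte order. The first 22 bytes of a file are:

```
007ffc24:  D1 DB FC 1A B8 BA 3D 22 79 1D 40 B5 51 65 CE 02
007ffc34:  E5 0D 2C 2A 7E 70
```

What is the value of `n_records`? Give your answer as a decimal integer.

-1162339588

`n_records` follows `id` (2 bytes), so it starts at byte offset 2 and occupies 4 bytes.
Bytes at offsets 2..5: FC 1A B8 BA.
In little-endian order the low byte comes first in memory.
Reassemble most-significant byte first: BA B8 1A FC → 0xBAB81AFC.
Top bit is set, so as a signed 32-bit value this is 0xBAB81AFC − 2^32 = -1162339588.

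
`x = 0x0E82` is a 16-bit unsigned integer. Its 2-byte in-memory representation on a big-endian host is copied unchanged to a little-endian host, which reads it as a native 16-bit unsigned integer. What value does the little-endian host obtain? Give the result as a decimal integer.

Stored big-endian, the bytes at ascending addresses are 0E 82.
Read back as little-endian, the first byte is least significant, giving 0x820E.
0x820E = 33294.

33294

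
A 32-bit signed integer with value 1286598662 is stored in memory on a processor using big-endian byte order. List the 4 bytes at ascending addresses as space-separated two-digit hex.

4C AF F0 06

1286598662 in hexadecimal, padded to 32 bits, is 0x4CAFF006.
Split into bytes (most-significant first): 4C AF F0 06.
Big-endian stores the most-significant byte at the lowest address.
So the memory order matches the most-significant-first order: 4C AF F0 06.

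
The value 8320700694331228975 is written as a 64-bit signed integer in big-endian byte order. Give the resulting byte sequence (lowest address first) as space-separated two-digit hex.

8320700694331228975 in hexadecimal, padded to 64 bits, is 0x737911324FF5832F.
Split into bytes (most-significant first): 73 79 11 32 4F F5 83 2F.
Big-endian: lowest address holds the most-significant byte.
So the memory order matches the most-significant-first order: 73 79 11 32 4F F5 83 2F.

73 79 11 32 4F F5 83 2F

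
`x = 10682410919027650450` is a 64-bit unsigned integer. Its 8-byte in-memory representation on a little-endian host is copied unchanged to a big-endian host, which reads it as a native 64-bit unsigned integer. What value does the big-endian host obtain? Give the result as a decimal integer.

10569777957550440340

10682410919027650450 in 64-bit hexadecimal is 0x943F8C220D65AF92.
Stored little-endian, the bytes at ascending addresses are 92 AF 65 0D 22 8C 3F 94.
Read back as big-endian, the last byte is least significant, giving 0x92AF650D228C3F94.
0x92AF650D228C3F94 = 10569777957550440340.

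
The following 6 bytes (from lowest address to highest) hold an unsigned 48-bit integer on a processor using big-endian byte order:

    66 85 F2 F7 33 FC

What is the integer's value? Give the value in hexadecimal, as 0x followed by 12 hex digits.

0x6685F2F733FC

Big-endian stores the most-significant byte at the lowest address.
The bytes are already most-significant first: 0x6685F2F733FC.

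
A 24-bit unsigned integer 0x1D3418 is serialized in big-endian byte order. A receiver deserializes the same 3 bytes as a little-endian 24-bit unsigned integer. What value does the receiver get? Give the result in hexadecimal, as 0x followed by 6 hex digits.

Stored big-endian, the bytes at ascending addresses are 1D 34 18.
Read back as little-endian, the first byte is least significant, giving 0x18341D.

0x18341D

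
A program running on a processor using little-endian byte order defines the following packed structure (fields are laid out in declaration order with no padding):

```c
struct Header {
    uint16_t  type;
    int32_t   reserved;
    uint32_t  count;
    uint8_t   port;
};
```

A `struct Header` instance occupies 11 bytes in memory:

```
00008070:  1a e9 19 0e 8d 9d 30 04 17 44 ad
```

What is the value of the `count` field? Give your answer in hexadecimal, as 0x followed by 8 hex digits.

`count` follows `type` (2 B), `reserved` (4 B), so it starts at offset 2 + 4 = 6 and occupies 4 bytes.
Bytes at offsets 6..9: 30 04 17 44.
Little-endian: lowest address holds the least-significant byte.
Reassemble most-significant byte first: 44 17 04 30 → 0x44170430.

0x44170430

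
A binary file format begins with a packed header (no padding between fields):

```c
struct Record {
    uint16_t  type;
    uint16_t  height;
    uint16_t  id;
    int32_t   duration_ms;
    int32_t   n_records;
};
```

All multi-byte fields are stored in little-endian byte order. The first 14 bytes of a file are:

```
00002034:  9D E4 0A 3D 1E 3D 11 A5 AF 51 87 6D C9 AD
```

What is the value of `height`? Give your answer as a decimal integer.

`height` follows `type` (2 bytes), so it starts at byte offset 2 and occupies 2 bytes.
Bytes at offsets 2..3: 0A 3D.
Little-endian: lowest address holds the least-significant byte.
Reassemble most-significant byte first: 3D 0A → 0x3D0A.
0x3D0A = 15626.

15626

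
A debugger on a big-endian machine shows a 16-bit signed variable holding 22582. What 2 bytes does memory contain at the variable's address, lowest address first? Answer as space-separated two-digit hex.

22582 in hexadecimal, padded to 16 bits, is 0x5836.
Split into bytes (most-significant first): 58 36.
Big-endian stores the most-significant byte at the lowest address.
So the memory order matches the most-significant-first order: 58 36.

58 36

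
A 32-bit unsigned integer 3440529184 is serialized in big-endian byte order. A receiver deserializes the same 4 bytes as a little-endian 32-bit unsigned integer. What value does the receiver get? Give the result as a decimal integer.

3440529184 in 32-bit hexadecimal is 0xCD124F20.
Stored big-endian, the bytes at ascending addresses are CD 12 4F 20.
Read back as little-endian, the first byte is least significant, giving 0x204F12CD.
0x204F12CD = 542053069.

542053069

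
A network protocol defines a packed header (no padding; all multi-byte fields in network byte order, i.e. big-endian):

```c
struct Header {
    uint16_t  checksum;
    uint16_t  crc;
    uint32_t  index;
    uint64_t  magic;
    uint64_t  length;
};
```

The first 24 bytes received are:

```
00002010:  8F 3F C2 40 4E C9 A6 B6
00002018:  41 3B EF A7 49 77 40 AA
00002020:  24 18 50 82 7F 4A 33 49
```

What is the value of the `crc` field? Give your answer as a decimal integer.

`crc` follows `checksum` (2 bytes), so it starts at byte offset 2 and occupies 2 bytes.
Bytes at offsets 2..3: C2 40.
In big-endian order the high byte comes first in memory.
The bytes are already most-significant first: 0xC240.
0xC240 = 49728.

49728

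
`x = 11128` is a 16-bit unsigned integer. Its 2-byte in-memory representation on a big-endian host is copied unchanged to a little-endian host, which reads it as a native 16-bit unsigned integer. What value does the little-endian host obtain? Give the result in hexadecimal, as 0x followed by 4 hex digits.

0x782B

11128 in 16-bit hexadecimal is 0x2B78.
Stored big-endian, the bytes at ascending addresses are 2B 78.
Read back as little-endian, the first byte is least significant, giving 0x782B.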